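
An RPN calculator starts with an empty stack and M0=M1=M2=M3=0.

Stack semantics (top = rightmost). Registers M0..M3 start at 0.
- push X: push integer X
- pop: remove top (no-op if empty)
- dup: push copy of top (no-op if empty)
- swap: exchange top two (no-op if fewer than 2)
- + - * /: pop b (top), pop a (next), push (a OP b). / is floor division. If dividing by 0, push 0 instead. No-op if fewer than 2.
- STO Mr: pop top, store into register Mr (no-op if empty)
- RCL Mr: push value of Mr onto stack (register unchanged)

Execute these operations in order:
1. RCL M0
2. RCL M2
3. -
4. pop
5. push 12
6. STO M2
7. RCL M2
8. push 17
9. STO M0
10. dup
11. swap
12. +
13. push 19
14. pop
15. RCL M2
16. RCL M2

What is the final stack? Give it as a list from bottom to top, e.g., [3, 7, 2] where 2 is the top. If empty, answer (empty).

Answer: [24, 12, 12]

Derivation:
After op 1 (RCL M0): stack=[0] mem=[0,0,0,0]
After op 2 (RCL M2): stack=[0,0] mem=[0,0,0,0]
After op 3 (-): stack=[0] mem=[0,0,0,0]
After op 4 (pop): stack=[empty] mem=[0,0,0,0]
After op 5 (push 12): stack=[12] mem=[0,0,0,0]
After op 6 (STO M2): stack=[empty] mem=[0,0,12,0]
After op 7 (RCL M2): stack=[12] mem=[0,0,12,0]
After op 8 (push 17): stack=[12,17] mem=[0,0,12,0]
After op 9 (STO M0): stack=[12] mem=[17,0,12,0]
After op 10 (dup): stack=[12,12] mem=[17,0,12,0]
After op 11 (swap): stack=[12,12] mem=[17,0,12,0]
After op 12 (+): stack=[24] mem=[17,0,12,0]
After op 13 (push 19): stack=[24,19] mem=[17,0,12,0]
After op 14 (pop): stack=[24] mem=[17,0,12,0]
After op 15 (RCL M2): stack=[24,12] mem=[17,0,12,0]
After op 16 (RCL M2): stack=[24,12,12] mem=[17,0,12,0]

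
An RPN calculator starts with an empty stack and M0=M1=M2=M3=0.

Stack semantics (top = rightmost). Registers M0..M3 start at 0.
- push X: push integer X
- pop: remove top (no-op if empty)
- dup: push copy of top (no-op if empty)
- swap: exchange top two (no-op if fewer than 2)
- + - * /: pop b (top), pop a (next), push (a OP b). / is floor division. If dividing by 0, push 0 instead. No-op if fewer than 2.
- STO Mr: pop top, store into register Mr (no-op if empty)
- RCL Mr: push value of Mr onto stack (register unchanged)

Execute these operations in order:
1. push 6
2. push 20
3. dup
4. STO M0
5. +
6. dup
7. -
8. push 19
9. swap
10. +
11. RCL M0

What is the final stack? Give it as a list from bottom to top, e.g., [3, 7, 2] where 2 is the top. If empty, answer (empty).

After op 1 (push 6): stack=[6] mem=[0,0,0,0]
After op 2 (push 20): stack=[6,20] mem=[0,0,0,0]
After op 3 (dup): stack=[6,20,20] mem=[0,0,0,0]
After op 4 (STO M0): stack=[6,20] mem=[20,0,0,0]
After op 5 (+): stack=[26] mem=[20,0,0,0]
After op 6 (dup): stack=[26,26] mem=[20,0,0,0]
After op 7 (-): stack=[0] mem=[20,0,0,0]
After op 8 (push 19): stack=[0,19] mem=[20,0,0,0]
After op 9 (swap): stack=[19,0] mem=[20,0,0,0]
After op 10 (+): stack=[19] mem=[20,0,0,0]
After op 11 (RCL M0): stack=[19,20] mem=[20,0,0,0]

Answer: [19, 20]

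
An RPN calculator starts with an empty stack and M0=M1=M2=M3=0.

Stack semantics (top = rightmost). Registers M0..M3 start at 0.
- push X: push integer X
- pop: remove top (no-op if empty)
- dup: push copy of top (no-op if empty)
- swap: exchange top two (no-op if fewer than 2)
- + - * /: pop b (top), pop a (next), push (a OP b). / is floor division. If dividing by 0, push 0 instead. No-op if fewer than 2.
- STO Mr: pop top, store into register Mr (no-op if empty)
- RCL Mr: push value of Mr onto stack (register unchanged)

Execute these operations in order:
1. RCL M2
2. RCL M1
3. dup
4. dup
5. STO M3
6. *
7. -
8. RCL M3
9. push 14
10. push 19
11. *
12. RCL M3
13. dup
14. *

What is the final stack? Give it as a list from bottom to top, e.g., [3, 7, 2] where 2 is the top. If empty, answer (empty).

Answer: [0, 0, 266, 0]

Derivation:
After op 1 (RCL M2): stack=[0] mem=[0,0,0,0]
After op 2 (RCL M1): stack=[0,0] mem=[0,0,0,0]
After op 3 (dup): stack=[0,0,0] mem=[0,0,0,0]
After op 4 (dup): stack=[0,0,0,0] mem=[0,0,0,0]
After op 5 (STO M3): stack=[0,0,0] mem=[0,0,0,0]
After op 6 (*): stack=[0,0] mem=[0,0,0,0]
After op 7 (-): stack=[0] mem=[0,0,0,0]
After op 8 (RCL M3): stack=[0,0] mem=[0,0,0,0]
After op 9 (push 14): stack=[0,0,14] mem=[0,0,0,0]
After op 10 (push 19): stack=[0,0,14,19] mem=[0,0,0,0]
After op 11 (*): stack=[0,0,266] mem=[0,0,0,0]
After op 12 (RCL M3): stack=[0,0,266,0] mem=[0,0,0,0]
After op 13 (dup): stack=[0,0,266,0,0] mem=[0,0,0,0]
After op 14 (*): stack=[0,0,266,0] mem=[0,0,0,0]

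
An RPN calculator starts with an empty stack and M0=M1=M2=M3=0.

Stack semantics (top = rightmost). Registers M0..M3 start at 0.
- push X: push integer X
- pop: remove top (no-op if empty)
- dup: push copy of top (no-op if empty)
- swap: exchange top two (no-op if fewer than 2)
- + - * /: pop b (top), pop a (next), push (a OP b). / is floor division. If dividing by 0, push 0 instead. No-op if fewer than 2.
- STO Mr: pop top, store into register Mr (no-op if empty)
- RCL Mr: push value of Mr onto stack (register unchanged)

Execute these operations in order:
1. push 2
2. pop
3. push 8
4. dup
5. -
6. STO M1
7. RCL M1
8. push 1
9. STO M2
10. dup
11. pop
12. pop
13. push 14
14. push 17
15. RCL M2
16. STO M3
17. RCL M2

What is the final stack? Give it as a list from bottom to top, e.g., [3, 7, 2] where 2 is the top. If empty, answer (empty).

After op 1 (push 2): stack=[2] mem=[0,0,0,0]
After op 2 (pop): stack=[empty] mem=[0,0,0,0]
After op 3 (push 8): stack=[8] mem=[0,0,0,0]
After op 4 (dup): stack=[8,8] mem=[0,0,0,0]
After op 5 (-): stack=[0] mem=[0,0,0,0]
After op 6 (STO M1): stack=[empty] mem=[0,0,0,0]
After op 7 (RCL M1): stack=[0] mem=[0,0,0,0]
After op 8 (push 1): stack=[0,1] mem=[0,0,0,0]
After op 9 (STO M2): stack=[0] mem=[0,0,1,0]
After op 10 (dup): stack=[0,0] mem=[0,0,1,0]
After op 11 (pop): stack=[0] mem=[0,0,1,0]
After op 12 (pop): stack=[empty] mem=[0,0,1,0]
After op 13 (push 14): stack=[14] mem=[0,0,1,0]
After op 14 (push 17): stack=[14,17] mem=[0,0,1,0]
After op 15 (RCL M2): stack=[14,17,1] mem=[0,0,1,0]
After op 16 (STO M3): stack=[14,17] mem=[0,0,1,1]
After op 17 (RCL M2): stack=[14,17,1] mem=[0,0,1,1]

Answer: [14, 17, 1]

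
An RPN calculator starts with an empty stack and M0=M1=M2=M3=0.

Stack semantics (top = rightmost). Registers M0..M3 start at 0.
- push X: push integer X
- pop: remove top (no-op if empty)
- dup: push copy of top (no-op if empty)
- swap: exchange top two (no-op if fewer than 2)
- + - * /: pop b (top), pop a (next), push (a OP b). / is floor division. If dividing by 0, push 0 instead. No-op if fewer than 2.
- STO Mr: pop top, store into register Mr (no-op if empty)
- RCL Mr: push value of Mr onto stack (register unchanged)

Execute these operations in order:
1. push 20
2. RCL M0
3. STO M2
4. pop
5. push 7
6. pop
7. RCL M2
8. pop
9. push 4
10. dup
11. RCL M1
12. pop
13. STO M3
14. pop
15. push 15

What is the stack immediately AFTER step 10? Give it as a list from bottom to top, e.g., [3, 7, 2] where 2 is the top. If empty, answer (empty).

After op 1 (push 20): stack=[20] mem=[0,0,0,0]
After op 2 (RCL M0): stack=[20,0] mem=[0,0,0,0]
After op 3 (STO M2): stack=[20] mem=[0,0,0,0]
After op 4 (pop): stack=[empty] mem=[0,0,0,0]
After op 5 (push 7): stack=[7] mem=[0,0,0,0]
After op 6 (pop): stack=[empty] mem=[0,0,0,0]
After op 7 (RCL M2): stack=[0] mem=[0,0,0,0]
After op 8 (pop): stack=[empty] mem=[0,0,0,0]
After op 9 (push 4): stack=[4] mem=[0,0,0,0]
After op 10 (dup): stack=[4,4] mem=[0,0,0,0]

[4, 4]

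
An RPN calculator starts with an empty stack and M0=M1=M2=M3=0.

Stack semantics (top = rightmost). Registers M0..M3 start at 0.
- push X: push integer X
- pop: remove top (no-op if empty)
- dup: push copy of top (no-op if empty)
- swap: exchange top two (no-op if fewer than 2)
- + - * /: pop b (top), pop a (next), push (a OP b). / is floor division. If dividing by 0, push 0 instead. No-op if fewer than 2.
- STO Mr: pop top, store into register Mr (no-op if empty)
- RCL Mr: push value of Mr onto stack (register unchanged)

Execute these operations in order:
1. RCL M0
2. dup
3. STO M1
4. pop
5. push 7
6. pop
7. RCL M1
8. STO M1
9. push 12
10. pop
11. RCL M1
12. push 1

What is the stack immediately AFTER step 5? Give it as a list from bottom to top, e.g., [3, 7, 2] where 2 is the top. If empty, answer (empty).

After op 1 (RCL M0): stack=[0] mem=[0,0,0,0]
After op 2 (dup): stack=[0,0] mem=[0,0,0,0]
After op 3 (STO M1): stack=[0] mem=[0,0,0,0]
After op 4 (pop): stack=[empty] mem=[0,0,0,0]
After op 5 (push 7): stack=[7] mem=[0,0,0,0]

[7]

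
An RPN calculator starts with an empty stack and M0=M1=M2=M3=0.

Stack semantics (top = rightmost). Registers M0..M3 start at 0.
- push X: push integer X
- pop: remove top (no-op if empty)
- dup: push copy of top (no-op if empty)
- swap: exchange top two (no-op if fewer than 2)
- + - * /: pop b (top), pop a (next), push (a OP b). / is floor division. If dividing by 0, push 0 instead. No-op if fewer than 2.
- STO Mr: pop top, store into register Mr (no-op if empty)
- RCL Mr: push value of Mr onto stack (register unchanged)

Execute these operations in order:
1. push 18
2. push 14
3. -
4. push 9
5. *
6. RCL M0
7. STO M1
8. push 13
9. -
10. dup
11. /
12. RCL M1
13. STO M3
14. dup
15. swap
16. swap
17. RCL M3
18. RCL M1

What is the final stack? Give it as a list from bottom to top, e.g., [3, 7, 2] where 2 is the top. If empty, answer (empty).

After op 1 (push 18): stack=[18] mem=[0,0,0,0]
After op 2 (push 14): stack=[18,14] mem=[0,0,0,0]
After op 3 (-): stack=[4] mem=[0,0,0,0]
After op 4 (push 9): stack=[4,9] mem=[0,0,0,0]
After op 5 (*): stack=[36] mem=[0,0,0,0]
After op 6 (RCL M0): stack=[36,0] mem=[0,0,0,0]
After op 7 (STO M1): stack=[36] mem=[0,0,0,0]
After op 8 (push 13): stack=[36,13] mem=[0,0,0,0]
After op 9 (-): stack=[23] mem=[0,0,0,0]
After op 10 (dup): stack=[23,23] mem=[0,0,0,0]
After op 11 (/): stack=[1] mem=[0,0,0,0]
After op 12 (RCL M1): stack=[1,0] mem=[0,0,0,0]
After op 13 (STO M3): stack=[1] mem=[0,0,0,0]
After op 14 (dup): stack=[1,1] mem=[0,0,0,0]
After op 15 (swap): stack=[1,1] mem=[0,0,0,0]
After op 16 (swap): stack=[1,1] mem=[0,0,0,0]
After op 17 (RCL M3): stack=[1,1,0] mem=[0,0,0,0]
After op 18 (RCL M1): stack=[1,1,0,0] mem=[0,0,0,0]

Answer: [1, 1, 0, 0]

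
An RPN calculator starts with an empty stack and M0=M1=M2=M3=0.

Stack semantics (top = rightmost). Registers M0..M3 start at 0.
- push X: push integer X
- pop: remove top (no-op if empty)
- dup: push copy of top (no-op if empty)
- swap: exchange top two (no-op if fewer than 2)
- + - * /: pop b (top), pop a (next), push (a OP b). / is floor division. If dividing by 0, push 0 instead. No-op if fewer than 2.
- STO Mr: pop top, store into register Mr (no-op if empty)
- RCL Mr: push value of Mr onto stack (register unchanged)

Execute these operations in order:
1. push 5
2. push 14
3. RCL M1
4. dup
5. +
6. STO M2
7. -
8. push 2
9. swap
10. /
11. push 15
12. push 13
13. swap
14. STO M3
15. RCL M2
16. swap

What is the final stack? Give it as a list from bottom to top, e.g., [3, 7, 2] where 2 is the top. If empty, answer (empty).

After op 1 (push 5): stack=[5] mem=[0,0,0,0]
After op 2 (push 14): stack=[5,14] mem=[0,0,0,0]
After op 3 (RCL M1): stack=[5,14,0] mem=[0,0,0,0]
After op 4 (dup): stack=[5,14,0,0] mem=[0,0,0,0]
After op 5 (+): stack=[5,14,0] mem=[0,0,0,0]
After op 6 (STO M2): stack=[5,14] mem=[0,0,0,0]
After op 7 (-): stack=[-9] mem=[0,0,0,0]
After op 8 (push 2): stack=[-9,2] mem=[0,0,0,0]
After op 9 (swap): stack=[2,-9] mem=[0,0,0,0]
After op 10 (/): stack=[-1] mem=[0,0,0,0]
After op 11 (push 15): stack=[-1,15] mem=[0,0,0,0]
After op 12 (push 13): stack=[-1,15,13] mem=[0,0,0,0]
After op 13 (swap): stack=[-1,13,15] mem=[0,0,0,0]
After op 14 (STO M3): stack=[-1,13] mem=[0,0,0,15]
After op 15 (RCL M2): stack=[-1,13,0] mem=[0,0,0,15]
After op 16 (swap): stack=[-1,0,13] mem=[0,0,0,15]

Answer: [-1, 0, 13]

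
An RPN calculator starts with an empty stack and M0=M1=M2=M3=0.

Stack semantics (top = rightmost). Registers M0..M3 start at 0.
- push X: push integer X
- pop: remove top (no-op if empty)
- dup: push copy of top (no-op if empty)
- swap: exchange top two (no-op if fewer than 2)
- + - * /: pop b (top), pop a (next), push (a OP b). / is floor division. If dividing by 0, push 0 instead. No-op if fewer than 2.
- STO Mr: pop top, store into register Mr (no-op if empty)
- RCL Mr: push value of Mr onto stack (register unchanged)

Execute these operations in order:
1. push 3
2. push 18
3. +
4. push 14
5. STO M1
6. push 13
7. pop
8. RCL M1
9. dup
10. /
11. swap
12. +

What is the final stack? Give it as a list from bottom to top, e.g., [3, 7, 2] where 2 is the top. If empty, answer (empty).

After op 1 (push 3): stack=[3] mem=[0,0,0,0]
After op 2 (push 18): stack=[3,18] mem=[0,0,0,0]
After op 3 (+): stack=[21] mem=[0,0,0,0]
After op 4 (push 14): stack=[21,14] mem=[0,0,0,0]
After op 5 (STO M1): stack=[21] mem=[0,14,0,0]
After op 6 (push 13): stack=[21,13] mem=[0,14,0,0]
After op 7 (pop): stack=[21] mem=[0,14,0,0]
After op 8 (RCL M1): stack=[21,14] mem=[0,14,0,0]
After op 9 (dup): stack=[21,14,14] mem=[0,14,0,0]
After op 10 (/): stack=[21,1] mem=[0,14,0,0]
After op 11 (swap): stack=[1,21] mem=[0,14,0,0]
After op 12 (+): stack=[22] mem=[0,14,0,0]

Answer: [22]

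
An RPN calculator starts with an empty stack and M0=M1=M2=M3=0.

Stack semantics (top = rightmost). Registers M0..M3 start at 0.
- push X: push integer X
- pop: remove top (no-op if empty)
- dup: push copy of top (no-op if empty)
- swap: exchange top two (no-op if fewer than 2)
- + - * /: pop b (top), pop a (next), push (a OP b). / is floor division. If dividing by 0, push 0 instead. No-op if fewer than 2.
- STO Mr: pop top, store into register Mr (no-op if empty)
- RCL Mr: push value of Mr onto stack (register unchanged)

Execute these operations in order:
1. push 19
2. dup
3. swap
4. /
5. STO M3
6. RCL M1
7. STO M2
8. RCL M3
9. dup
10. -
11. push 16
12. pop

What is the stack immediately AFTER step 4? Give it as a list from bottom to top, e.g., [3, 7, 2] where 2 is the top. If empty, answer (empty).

After op 1 (push 19): stack=[19] mem=[0,0,0,0]
After op 2 (dup): stack=[19,19] mem=[0,0,0,0]
After op 3 (swap): stack=[19,19] mem=[0,0,0,0]
After op 4 (/): stack=[1] mem=[0,0,0,0]

[1]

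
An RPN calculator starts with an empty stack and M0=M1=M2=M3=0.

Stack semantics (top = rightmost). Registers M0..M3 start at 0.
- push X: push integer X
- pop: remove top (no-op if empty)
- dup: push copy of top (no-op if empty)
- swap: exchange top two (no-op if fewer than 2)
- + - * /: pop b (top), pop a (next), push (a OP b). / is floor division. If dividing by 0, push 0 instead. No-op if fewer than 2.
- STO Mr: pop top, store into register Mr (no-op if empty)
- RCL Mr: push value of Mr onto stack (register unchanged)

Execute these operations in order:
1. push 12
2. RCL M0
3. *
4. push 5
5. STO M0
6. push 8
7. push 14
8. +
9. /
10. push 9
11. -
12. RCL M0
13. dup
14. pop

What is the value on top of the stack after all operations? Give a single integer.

After op 1 (push 12): stack=[12] mem=[0,0,0,0]
After op 2 (RCL M0): stack=[12,0] mem=[0,0,0,0]
After op 3 (*): stack=[0] mem=[0,0,0,0]
After op 4 (push 5): stack=[0,5] mem=[0,0,0,0]
After op 5 (STO M0): stack=[0] mem=[5,0,0,0]
After op 6 (push 8): stack=[0,8] mem=[5,0,0,0]
After op 7 (push 14): stack=[0,8,14] mem=[5,0,0,0]
After op 8 (+): stack=[0,22] mem=[5,0,0,0]
After op 9 (/): stack=[0] mem=[5,0,0,0]
After op 10 (push 9): stack=[0,9] mem=[5,0,0,0]
After op 11 (-): stack=[-9] mem=[5,0,0,0]
After op 12 (RCL M0): stack=[-9,5] mem=[5,0,0,0]
After op 13 (dup): stack=[-9,5,5] mem=[5,0,0,0]
After op 14 (pop): stack=[-9,5] mem=[5,0,0,0]

Answer: 5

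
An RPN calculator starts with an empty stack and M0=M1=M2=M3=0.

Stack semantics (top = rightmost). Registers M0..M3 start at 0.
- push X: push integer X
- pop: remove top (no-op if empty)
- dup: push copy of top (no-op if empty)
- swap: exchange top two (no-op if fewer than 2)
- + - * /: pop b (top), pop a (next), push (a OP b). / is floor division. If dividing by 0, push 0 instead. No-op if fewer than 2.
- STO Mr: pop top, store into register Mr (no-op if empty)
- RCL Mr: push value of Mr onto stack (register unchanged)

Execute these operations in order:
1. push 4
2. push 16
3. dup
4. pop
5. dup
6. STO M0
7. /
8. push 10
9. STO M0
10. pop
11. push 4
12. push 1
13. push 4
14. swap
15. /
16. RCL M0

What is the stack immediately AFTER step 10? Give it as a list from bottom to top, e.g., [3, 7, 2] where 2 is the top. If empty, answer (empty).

After op 1 (push 4): stack=[4] mem=[0,0,0,0]
After op 2 (push 16): stack=[4,16] mem=[0,0,0,0]
After op 3 (dup): stack=[4,16,16] mem=[0,0,0,0]
After op 4 (pop): stack=[4,16] mem=[0,0,0,0]
After op 5 (dup): stack=[4,16,16] mem=[0,0,0,0]
After op 6 (STO M0): stack=[4,16] mem=[16,0,0,0]
After op 7 (/): stack=[0] mem=[16,0,0,0]
After op 8 (push 10): stack=[0,10] mem=[16,0,0,0]
After op 9 (STO M0): stack=[0] mem=[10,0,0,0]
After op 10 (pop): stack=[empty] mem=[10,0,0,0]

(empty)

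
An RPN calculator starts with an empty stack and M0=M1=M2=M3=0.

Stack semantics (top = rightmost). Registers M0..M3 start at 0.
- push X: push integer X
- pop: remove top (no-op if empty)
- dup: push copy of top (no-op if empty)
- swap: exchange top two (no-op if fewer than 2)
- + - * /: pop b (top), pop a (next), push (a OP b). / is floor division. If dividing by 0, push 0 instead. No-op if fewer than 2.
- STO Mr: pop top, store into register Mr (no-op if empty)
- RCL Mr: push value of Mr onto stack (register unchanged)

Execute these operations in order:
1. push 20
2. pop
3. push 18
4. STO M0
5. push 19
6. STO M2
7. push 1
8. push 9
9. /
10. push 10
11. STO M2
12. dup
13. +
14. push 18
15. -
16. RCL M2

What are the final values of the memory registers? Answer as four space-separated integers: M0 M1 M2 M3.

Answer: 18 0 10 0

Derivation:
After op 1 (push 20): stack=[20] mem=[0,0,0,0]
After op 2 (pop): stack=[empty] mem=[0,0,0,0]
After op 3 (push 18): stack=[18] mem=[0,0,0,0]
After op 4 (STO M0): stack=[empty] mem=[18,0,0,0]
After op 5 (push 19): stack=[19] mem=[18,0,0,0]
After op 6 (STO M2): stack=[empty] mem=[18,0,19,0]
After op 7 (push 1): stack=[1] mem=[18,0,19,0]
After op 8 (push 9): stack=[1,9] mem=[18,0,19,0]
After op 9 (/): stack=[0] mem=[18,0,19,0]
After op 10 (push 10): stack=[0,10] mem=[18,0,19,0]
After op 11 (STO M2): stack=[0] mem=[18,0,10,0]
After op 12 (dup): stack=[0,0] mem=[18,0,10,0]
After op 13 (+): stack=[0] mem=[18,0,10,0]
After op 14 (push 18): stack=[0,18] mem=[18,0,10,0]
After op 15 (-): stack=[-18] mem=[18,0,10,0]
After op 16 (RCL M2): stack=[-18,10] mem=[18,0,10,0]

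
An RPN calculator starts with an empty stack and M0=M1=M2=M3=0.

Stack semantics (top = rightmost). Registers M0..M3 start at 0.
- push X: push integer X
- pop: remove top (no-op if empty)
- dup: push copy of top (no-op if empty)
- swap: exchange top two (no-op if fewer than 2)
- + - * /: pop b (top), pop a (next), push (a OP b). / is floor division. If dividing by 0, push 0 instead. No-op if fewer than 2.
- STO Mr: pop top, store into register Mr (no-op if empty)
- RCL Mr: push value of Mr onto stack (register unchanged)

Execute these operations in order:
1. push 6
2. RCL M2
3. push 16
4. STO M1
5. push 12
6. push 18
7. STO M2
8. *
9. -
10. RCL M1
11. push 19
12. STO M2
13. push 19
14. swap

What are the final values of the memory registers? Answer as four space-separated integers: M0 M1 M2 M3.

Answer: 0 16 19 0

Derivation:
After op 1 (push 6): stack=[6] mem=[0,0,0,0]
After op 2 (RCL M2): stack=[6,0] mem=[0,0,0,0]
After op 3 (push 16): stack=[6,0,16] mem=[0,0,0,0]
After op 4 (STO M1): stack=[6,0] mem=[0,16,0,0]
After op 5 (push 12): stack=[6,0,12] mem=[0,16,0,0]
After op 6 (push 18): stack=[6,0,12,18] mem=[0,16,0,0]
After op 7 (STO M2): stack=[6,0,12] mem=[0,16,18,0]
After op 8 (*): stack=[6,0] mem=[0,16,18,0]
After op 9 (-): stack=[6] mem=[0,16,18,0]
After op 10 (RCL M1): stack=[6,16] mem=[0,16,18,0]
After op 11 (push 19): stack=[6,16,19] mem=[0,16,18,0]
After op 12 (STO M2): stack=[6,16] mem=[0,16,19,0]
After op 13 (push 19): stack=[6,16,19] mem=[0,16,19,0]
After op 14 (swap): stack=[6,19,16] mem=[0,16,19,0]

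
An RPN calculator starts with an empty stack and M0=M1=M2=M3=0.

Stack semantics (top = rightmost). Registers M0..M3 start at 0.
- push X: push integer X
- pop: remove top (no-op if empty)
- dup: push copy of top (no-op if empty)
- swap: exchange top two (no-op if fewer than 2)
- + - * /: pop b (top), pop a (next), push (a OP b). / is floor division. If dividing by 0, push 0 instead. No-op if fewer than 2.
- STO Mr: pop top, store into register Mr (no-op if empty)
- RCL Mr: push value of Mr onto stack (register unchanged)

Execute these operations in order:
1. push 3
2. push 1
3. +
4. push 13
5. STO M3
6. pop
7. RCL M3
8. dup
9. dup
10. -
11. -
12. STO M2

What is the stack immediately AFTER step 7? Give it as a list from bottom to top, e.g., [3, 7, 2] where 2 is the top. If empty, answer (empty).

After op 1 (push 3): stack=[3] mem=[0,0,0,0]
After op 2 (push 1): stack=[3,1] mem=[0,0,0,0]
After op 3 (+): stack=[4] mem=[0,0,0,0]
After op 4 (push 13): stack=[4,13] mem=[0,0,0,0]
After op 5 (STO M3): stack=[4] mem=[0,0,0,13]
After op 6 (pop): stack=[empty] mem=[0,0,0,13]
After op 7 (RCL M3): stack=[13] mem=[0,0,0,13]

[13]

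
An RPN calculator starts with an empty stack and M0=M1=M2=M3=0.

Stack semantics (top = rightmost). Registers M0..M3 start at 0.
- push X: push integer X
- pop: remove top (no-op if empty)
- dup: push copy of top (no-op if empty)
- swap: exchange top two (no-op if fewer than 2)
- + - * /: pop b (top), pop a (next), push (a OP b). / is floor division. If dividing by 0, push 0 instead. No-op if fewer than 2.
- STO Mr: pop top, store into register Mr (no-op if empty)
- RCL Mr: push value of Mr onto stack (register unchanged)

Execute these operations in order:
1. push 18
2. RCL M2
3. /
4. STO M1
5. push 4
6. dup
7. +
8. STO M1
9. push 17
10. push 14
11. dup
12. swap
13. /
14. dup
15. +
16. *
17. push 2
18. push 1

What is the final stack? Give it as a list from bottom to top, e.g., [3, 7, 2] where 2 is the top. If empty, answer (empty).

After op 1 (push 18): stack=[18] mem=[0,0,0,0]
After op 2 (RCL M2): stack=[18,0] mem=[0,0,0,0]
After op 3 (/): stack=[0] mem=[0,0,0,0]
After op 4 (STO M1): stack=[empty] mem=[0,0,0,0]
After op 5 (push 4): stack=[4] mem=[0,0,0,0]
After op 6 (dup): stack=[4,4] mem=[0,0,0,0]
After op 7 (+): stack=[8] mem=[0,0,0,0]
After op 8 (STO M1): stack=[empty] mem=[0,8,0,0]
After op 9 (push 17): stack=[17] mem=[0,8,0,0]
After op 10 (push 14): stack=[17,14] mem=[0,8,0,0]
After op 11 (dup): stack=[17,14,14] mem=[0,8,0,0]
After op 12 (swap): stack=[17,14,14] mem=[0,8,0,0]
After op 13 (/): stack=[17,1] mem=[0,8,0,0]
After op 14 (dup): stack=[17,1,1] mem=[0,8,0,0]
After op 15 (+): stack=[17,2] mem=[0,8,0,0]
After op 16 (*): stack=[34] mem=[0,8,0,0]
After op 17 (push 2): stack=[34,2] mem=[0,8,0,0]
After op 18 (push 1): stack=[34,2,1] mem=[0,8,0,0]

Answer: [34, 2, 1]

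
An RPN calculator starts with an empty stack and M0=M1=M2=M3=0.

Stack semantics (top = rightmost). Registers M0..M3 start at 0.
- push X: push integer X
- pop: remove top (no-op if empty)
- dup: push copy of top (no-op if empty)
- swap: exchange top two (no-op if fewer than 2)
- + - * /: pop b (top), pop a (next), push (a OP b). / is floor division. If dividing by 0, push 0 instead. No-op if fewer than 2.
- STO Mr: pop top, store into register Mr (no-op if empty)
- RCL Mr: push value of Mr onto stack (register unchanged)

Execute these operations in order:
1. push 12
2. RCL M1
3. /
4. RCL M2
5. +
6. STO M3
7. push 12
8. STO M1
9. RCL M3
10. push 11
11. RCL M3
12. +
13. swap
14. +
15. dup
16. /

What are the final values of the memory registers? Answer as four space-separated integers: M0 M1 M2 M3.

Answer: 0 12 0 0

Derivation:
After op 1 (push 12): stack=[12] mem=[0,0,0,0]
After op 2 (RCL M1): stack=[12,0] mem=[0,0,0,0]
After op 3 (/): stack=[0] mem=[0,0,0,0]
After op 4 (RCL M2): stack=[0,0] mem=[0,0,0,0]
After op 5 (+): stack=[0] mem=[0,0,0,0]
After op 6 (STO M3): stack=[empty] mem=[0,0,0,0]
After op 7 (push 12): stack=[12] mem=[0,0,0,0]
After op 8 (STO M1): stack=[empty] mem=[0,12,0,0]
After op 9 (RCL M3): stack=[0] mem=[0,12,0,0]
After op 10 (push 11): stack=[0,11] mem=[0,12,0,0]
After op 11 (RCL M3): stack=[0,11,0] mem=[0,12,0,0]
After op 12 (+): stack=[0,11] mem=[0,12,0,0]
After op 13 (swap): stack=[11,0] mem=[0,12,0,0]
After op 14 (+): stack=[11] mem=[0,12,0,0]
After op 15 (dup): stack=[11,11] mem=[0,12,0,0]
After op 16 (/): stack=[1] mem=[0,12,0,0]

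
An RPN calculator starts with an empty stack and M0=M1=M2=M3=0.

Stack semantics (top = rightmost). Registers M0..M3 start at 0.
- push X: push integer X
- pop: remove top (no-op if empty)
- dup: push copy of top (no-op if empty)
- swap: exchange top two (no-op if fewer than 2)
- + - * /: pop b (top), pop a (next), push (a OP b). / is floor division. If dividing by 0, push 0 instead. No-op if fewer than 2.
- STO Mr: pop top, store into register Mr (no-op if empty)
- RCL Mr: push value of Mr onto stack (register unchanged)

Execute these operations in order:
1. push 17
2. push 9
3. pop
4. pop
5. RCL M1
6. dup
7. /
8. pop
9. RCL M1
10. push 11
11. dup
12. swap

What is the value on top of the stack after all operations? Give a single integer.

After op 1 (push 17): stack=[17] mem=[0,0,0,0]
After op 2 (push 9): stack=[17,9] mem=[0,0,0,0]
After op 3 (pop): stack=[17] mem=[0,0,0,0]
After op 4 (pop): stack=[empty] mem=[0,0,0,0]
After op 5 (RCL M1): stack=[0] mem=[0,0,0,0]
After op 6 (dup): stack=[0,0] mem=[0,0,0,0]
After op 7 (/): stack=[0] mem=[0,0,0,0]
After op 8 (pop): stack=[empty] mem=[0,0,0,0]
After op 9 (RCL M1): stack=[0] mem=[0,0,0,0]
After op 10 (push 11): stack=[0,11] mem=[0,0,0,0]
After op 11 (dup): stack=[0,11,11] mem=[0,0,0,0]
After op 12 (swap): stack=[0,11,11] mem=[0,0,0,0]

Answer: 11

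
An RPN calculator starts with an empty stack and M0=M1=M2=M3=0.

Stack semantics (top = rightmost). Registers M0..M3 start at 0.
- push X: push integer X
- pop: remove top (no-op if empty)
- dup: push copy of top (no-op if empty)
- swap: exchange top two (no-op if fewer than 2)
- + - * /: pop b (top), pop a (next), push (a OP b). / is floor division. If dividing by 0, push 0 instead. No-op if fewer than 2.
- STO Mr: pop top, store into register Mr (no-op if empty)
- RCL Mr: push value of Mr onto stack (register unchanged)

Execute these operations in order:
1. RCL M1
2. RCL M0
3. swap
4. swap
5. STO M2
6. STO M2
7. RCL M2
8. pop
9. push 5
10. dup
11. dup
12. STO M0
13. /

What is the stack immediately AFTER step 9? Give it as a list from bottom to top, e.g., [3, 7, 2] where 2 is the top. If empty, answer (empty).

After op 1 (RCL M1): stack=[0] mem=[0,0,0,0]
After op 2 (RCL M0): stack=[0,0] mem=[0,0,0,0]
After op 3 (swap): stack=[0,0] mem=[0,0,0,0]
After op 4 (swap): stack=[0,0] mem=[0,0,0,0]
After op 5 (STO M2): stack=[0] mem=[0,0,0,0]
After op 6 (STO M2): stack=[empty] mem=[0,0,0,0]
After op 7 (RCL M2): stack=[0] mem=[0,0,0,0]
After op 8 (pop): stack=[empty] mem=[0,0,0,0]
After op 9 (push 5): stack=[5] mem=[0,0,0,0]

[5]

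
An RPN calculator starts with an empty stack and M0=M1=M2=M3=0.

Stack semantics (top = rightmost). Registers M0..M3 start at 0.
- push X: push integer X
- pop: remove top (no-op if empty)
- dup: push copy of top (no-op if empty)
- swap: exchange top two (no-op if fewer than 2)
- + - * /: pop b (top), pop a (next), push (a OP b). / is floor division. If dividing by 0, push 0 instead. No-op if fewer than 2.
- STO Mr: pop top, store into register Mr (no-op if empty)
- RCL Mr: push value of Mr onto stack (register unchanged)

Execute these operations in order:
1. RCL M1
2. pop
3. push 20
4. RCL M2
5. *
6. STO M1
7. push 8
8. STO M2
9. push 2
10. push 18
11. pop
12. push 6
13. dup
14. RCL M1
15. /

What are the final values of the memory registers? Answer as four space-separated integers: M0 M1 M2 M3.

Answer: 0 0 8 0

Derivation:
After op 1 (RCL M1): stack=[0] mem=[0,0,0,0]
After op 2 (pop): stack=[empty] mem=[0,0,0,0]
After op 3 (push 20): stack=[20] mem=[0,0,0,0]
After op 4 (RCL M2): stack=[20,0] mem=[0,0,0,0]
After op 5 (*): stack=[0] mem=[0,0,0,0]
After op 6 (STO M1): stack=[empty] mem=[0,0,0,0]
After op 7 (push 8): stack=[8] mem=[0,0,0,0]
After op 8 (STO M2): stack=[empty] mem=[0,0,8,0]
After op 9 (push 2): stack=[2] mem=[0,0,8,0]
After op 10 (push 18): stack=[2,18] mem=[0,0,8,0]
After op 11 (pop): stack=[2] mem=[0,0,8,0]
After op 12 (push 6): stack=[2,6] mem=[0,0,8,0]
After op 13 (dup): stack=[2,6,6] mem=[0,0,8,0]
After op 14 (RCL M1): stack=[2,6,6,0] mem=[0,0,8,0]
After op 15 (/): stack=[2,6,0] mem=[0,0,8,0]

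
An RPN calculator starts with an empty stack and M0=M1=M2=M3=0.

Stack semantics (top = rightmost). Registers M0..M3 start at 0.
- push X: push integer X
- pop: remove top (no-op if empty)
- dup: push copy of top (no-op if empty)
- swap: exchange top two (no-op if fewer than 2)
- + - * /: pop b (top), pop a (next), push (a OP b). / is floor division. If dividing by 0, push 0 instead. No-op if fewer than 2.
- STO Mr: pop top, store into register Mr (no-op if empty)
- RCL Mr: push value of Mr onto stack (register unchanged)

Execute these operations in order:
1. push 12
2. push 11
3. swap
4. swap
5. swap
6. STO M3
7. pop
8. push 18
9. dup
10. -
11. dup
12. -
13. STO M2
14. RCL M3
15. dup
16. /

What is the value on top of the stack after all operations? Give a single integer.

Answer: 1

Derivation:
After op 1 (push 12): stack=[12] mem=[0,0,0,0]
After op 2 (push 11): stack=[12,11] mem=[0,0,0,0]
After op 3 (swap): stack=[11,12] mem=[0,0,0,0]
After op 4 (swap): stack=[12,11] mem=[0,0,0,0]
After op 5 (swap): stack=[11,12] mem=[0,0,0,0]
After op 6 (STO M3): stack=[11] mem=[0,0,0,12]
After op 7 (pop): stack=[empty] mem=[0,0,0,12]
After op 8 (push 18): stack=[18] mem=[0,0,0,12]
After op 9 (dup): stack=[18,18] mem=[0,0,0,12]
After op 10 (-): stack=[0] mem=[0,0,0,12]
After op 11 (dup): stack=[0,0] mem=[0,0,0,12]
After op 12 (-): stack=[0] mem=[0,0,0,12]
After op 13 (STO M2): stack=[empty] mem=[0,0,0,12]
After op 14 (RCL M3): stack=[12] mem=[0,0,0,12]
After op 15 (dup): stack=[12,12] mem=[0,0,0,12]
After op 16 (/): stack=[1] mem=[0,0,0,12]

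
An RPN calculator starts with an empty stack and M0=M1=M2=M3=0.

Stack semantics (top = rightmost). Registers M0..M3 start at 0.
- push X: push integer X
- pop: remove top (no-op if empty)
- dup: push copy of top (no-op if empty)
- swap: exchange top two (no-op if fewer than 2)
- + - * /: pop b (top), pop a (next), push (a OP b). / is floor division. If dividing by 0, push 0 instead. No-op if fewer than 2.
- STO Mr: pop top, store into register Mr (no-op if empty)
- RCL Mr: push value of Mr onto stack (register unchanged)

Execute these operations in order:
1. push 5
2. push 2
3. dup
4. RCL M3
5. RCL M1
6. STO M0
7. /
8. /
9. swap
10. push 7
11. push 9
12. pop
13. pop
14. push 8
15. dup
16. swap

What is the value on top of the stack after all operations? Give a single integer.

After op 1 (push 5): stack=[5] mem=[0,0,0,0]
After op 2 (push 2): stack=[5,2] mem=[0,0,0,0]
After op 3 (dup): stack=[5,2,2] mem=[0,0,0,0]
After op 4 (RCL M3): stack=[5,2,2,0] mem=[0,0,0,0]
After op 5 (RCL M1): stack=[5,2,2,0,0] mem=[0,0,0,0]
After op 6 (STO M0): stack=[5,2,2,0] mem=[0,0,0,0]
After op 7 (/): stack=[5,2,0] mem=[0,0,0,0]
After op 8 (/): stack=[5,0] mem=[0,0,0,0]
After op 9 (swap): stack=[0,5] mem=[0,0,0,0]
After op 10 (push 7): stack=[0,5,7] mem=[0,0,0,0]
After op 11 (push 9): stack=[0,5,7,9] mem=[0,0,0,0]
After op 12 (pop): stack=[0,5,7] mem=[0,0,0,0]
After op 13 (pop): stack=[0,5] mem=[0,0,0,0]
After op 14 (push 8): stack=[0,5,8] mem=[0,0,0,0]
After op 15 (dup): stack=[0,5,8,8] mem=[0,0,0,0]
After op 16 (swap): stack=[0,5,8,8] mem=[0,0,0,0]

Answer: 8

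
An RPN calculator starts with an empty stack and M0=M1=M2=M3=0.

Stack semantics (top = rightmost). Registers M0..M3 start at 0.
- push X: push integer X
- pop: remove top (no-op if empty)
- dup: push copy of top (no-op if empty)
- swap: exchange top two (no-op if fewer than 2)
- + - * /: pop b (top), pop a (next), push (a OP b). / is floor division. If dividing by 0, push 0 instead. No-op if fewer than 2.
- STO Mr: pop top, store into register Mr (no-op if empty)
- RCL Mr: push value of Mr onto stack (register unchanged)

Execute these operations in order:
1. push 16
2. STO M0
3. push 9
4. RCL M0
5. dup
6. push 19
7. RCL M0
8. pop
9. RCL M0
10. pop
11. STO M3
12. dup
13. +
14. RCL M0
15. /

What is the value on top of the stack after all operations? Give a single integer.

Answer: 2

Derivation:
After op 1 (push 16): stack=[16] mem=[0,0,0,0]
After op 2 (STO M0): stack=[empty] mem=[16,0,0,0]
After op 3 (push 9): stack=[9] mem=[16,0,0,0]
After op 4 (RCL M0): stack=[9,16] mem=[16,0,0,0]
After op 5 (dup): stack=[9,16,16] mem=[16,0,0,0]
After op 6 (push 19): stack=[9,16,16,19] mem=[16,0,0,0]
After op 7 (RCL M0): stack=[9,16,16,19,16] mem=[16,0,0,0]
After op 8 (pop): stack=[9,16,16,19] mem=[16,0,0,0]
After op 9 (RCL M0): stack=[9,16,16,19,16] mem=[16,0,0,0]
After op 10 (pop): stack=[9,16,16,19] mem=[16,0,0,0]
After op 11 (STO M3): stack=[9,16,16] mem=[16,0,0,19]
After op 12 (dup): stack=[9,16,16,16] mem=[16,0,0,19]
After op 13 (+): stack=[9,16,32] mem=[16,0,0,19]
After op 14 (RCL M0): stack=[9,16,32,16] mem=[16,0,0,19]
After op 15 (/): stack=[9,16,2] mem=[16,0,0,19]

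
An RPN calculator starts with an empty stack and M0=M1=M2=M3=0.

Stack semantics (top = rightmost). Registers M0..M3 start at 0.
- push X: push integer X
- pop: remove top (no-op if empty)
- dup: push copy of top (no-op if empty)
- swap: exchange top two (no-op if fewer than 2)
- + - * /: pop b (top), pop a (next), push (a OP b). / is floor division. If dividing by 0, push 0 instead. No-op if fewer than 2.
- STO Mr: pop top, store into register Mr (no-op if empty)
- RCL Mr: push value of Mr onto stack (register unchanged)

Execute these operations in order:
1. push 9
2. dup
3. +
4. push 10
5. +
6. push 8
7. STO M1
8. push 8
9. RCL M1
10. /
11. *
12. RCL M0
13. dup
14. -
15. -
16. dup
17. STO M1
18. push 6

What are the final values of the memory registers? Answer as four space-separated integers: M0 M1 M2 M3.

After op 1 (push 9): stack=[9] mem=[0,0,0,0]
After op 2 (dup): stack=[9,9] mem=[0,0,0,0]
After op 3 (+): stack=[18] mem=[0,0,0,0]
After op 4 (push 10): stack=[18,10] mem=[0,0,0,0]
After op 5 (+): stack=[28] mem=[0,0,0,0]
After op 6 (push 8): stack=[28,8] mem=[0,0,0,0]
After op 7 (STO M1): stack=[28] mem=[0,8,0,0]
After op 8 (push 8): stack=[28,8] mem=[0,8,0,0]
After op 9 (RCL M1): stack=[28,8,8] mem=[0,8,0,0]
After op 10 (/): stack=[28,1] mem=[0,8,0,0]
After op 11 (*): stack=[28] mem=[0,8,0,0]
After op 12 (RCL M0): stack=[28,0] mem=[0,8,0,0]
After op 13 (dup): stack=[28,0,0] mem=[0,8,0,0]
After op 14 (-): stack=[28,0] mem=[0,8,0,0]
After op 15 (-): stack=[28] mem=[0,8,0,0]
After op 16 (dup): stack=[28,28] mem=[0,8,0,0]
After op 17 (STO M1): stack=[28] mem=[0,28,0,0]
After op 18 (push 6): stack=[28,6] mem=[0,28,0,0]

Answer: 0 28 0 0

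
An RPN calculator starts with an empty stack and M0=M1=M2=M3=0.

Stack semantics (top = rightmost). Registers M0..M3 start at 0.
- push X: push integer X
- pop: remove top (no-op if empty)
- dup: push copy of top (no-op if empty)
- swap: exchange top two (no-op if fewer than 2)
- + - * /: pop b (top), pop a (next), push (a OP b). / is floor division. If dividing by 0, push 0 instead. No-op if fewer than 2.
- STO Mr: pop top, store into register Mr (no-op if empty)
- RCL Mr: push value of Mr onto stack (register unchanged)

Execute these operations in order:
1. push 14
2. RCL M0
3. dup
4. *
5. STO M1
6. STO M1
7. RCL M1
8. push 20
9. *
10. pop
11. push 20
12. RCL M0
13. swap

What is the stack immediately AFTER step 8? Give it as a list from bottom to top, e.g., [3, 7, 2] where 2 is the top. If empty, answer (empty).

After op 1 (push 14): stack=[14] mem=[0,0,0,0]
After op 2 (RCL M0): stack=[14,0] mem=[0,0,0,0]
After op 3 (dup): stack=[14,0,0] mem=[0,0,0,0]
After op 4 (*): stack=[14,0] mem=[0,0,0,0]
After op 5 (STO M1): stack=[14] mem=[0,0,0,0]
After op 6 (STO M1): stack=[empty] mem=[0,14,0,0]
After op 7 (RCL M1): stack=[14] mem=[0,14,0,0]
After op 8 (push 20): stack=[14,20] mem=[0,14,0,0]

[14, 20]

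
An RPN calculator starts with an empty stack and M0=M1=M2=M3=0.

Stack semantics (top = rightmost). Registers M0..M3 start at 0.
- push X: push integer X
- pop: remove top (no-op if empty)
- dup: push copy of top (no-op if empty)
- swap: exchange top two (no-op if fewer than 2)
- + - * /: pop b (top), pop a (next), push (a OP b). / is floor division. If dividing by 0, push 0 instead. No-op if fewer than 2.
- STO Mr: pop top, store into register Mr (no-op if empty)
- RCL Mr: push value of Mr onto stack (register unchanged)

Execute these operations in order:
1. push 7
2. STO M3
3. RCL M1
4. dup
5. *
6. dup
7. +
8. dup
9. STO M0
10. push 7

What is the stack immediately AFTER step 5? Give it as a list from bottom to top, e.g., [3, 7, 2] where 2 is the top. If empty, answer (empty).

After op 1 (push 7): stack=[7] mem=[0,0,0,0]
After op 2 (STO M3): stack=[empty] mem=[0,0,0,7]
After op 3 (RCL M1): stack=[0] mem=[0,0,0,7]
After op 4 (dup): stack=[0,0] mem=[0,0,0,7]
After op 5 (*): stack=[0] mem=[0,0,0,7]

[0]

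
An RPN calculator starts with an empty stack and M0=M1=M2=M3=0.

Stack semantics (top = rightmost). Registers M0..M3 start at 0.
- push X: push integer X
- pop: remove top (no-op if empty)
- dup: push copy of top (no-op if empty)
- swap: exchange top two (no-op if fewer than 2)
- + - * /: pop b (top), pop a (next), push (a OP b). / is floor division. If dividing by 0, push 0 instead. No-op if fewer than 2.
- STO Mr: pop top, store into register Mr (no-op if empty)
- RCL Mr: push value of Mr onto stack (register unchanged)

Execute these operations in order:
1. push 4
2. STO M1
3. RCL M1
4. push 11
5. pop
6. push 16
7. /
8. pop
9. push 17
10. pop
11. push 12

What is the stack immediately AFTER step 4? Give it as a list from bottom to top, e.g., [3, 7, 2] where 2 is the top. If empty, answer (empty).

After op 1 (push 4): stack=[4] mem=[0,0,0,0]
After op 2 (STO M1): stack=[empty] mem=[0,4,0,0]
After op 3 (RCL M1): stack=[4] mem=[0,4,0,0]
After op 4 (push 11): stack=[4,11] mem=[0,4,0,0]

[4, 11]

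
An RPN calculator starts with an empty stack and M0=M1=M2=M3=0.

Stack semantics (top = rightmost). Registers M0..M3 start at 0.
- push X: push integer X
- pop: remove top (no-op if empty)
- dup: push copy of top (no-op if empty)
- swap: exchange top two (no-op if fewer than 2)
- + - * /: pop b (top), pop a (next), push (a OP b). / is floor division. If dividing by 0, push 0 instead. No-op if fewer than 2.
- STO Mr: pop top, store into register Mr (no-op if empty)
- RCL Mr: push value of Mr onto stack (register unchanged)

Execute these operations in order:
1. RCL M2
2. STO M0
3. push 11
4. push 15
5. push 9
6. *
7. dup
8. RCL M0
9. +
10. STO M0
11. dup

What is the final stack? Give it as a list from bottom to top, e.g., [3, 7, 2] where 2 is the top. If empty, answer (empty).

Answer: [11, 135, 135]

Derivation:
After op 1 (RCL M2): stack=[0] mem=[0,0,0,0]
After op 2 (STO M0): stack=[empty] mem=[0,0,0,0]
After op 3 (push 11): stack=[11] mem=[0,0,0,0]
After op 4 (push 15): stack=[11,15] mem=[0,0,0,0]
After op 5 (push 9): stack=[11,15,9] mem=[0,0,0,0]
After op 6 (*): stack=[11,135] mem=[0,0,0,0]
After op 7 (dup): stack=[11,135,135] mem=[0,0,0,0]
After op 8 (RCL M0): stack=[11,135,135,0] mem=[0,0,0,0]
After op 9 (+): stack=[11,135,135] mem=[0,0,0,0]
After op 10 (STO M0): stack=[11,135] mem=[135,0,0,0]
After op 11 (dup): stack=[11,135,135] mem=[135,0,0,0]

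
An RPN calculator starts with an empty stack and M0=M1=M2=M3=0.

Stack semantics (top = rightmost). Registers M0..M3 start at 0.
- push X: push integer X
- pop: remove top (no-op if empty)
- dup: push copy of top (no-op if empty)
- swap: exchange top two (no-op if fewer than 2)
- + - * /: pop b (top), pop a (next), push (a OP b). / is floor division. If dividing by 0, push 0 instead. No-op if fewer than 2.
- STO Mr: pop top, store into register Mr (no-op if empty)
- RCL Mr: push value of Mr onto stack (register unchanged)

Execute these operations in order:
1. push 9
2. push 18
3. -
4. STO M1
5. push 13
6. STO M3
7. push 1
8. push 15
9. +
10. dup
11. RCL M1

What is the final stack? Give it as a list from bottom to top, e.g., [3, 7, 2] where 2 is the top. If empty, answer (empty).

Answer: [16, 16, -9]

Derivation:
After op 1 (push 9): stack=[9] mem=[0,0,0,0]
After op 2 (push 18): stack=[9,18] mem=[0,0,0,0]
After op 3 (-): stack=[-9] mem=[0,0,0,0]
After op 4 (STO M1): stack=[empty] mem=[0,-9,0,0]
After op 5 (push 13): stack=[13] mem=[0,-9,0,0]
After op 6 (STO M3): stack=[empty] mem=[0,-9,0,13]
After op 7 (push 1): stack=[1] mem=[0,-9,0,13]
After op 8 (push 15): stack=[1,15] mem=[0,-9,0,13]
After op 9 (+): stack=[16] mem=[0,-9,0,13]
After op 10 (dup): stack=[16,16] mem=[0,-9,0,13]
After op 11 (RCL M1): stack=[16,16,-9] mem=[0,-9,0,13]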